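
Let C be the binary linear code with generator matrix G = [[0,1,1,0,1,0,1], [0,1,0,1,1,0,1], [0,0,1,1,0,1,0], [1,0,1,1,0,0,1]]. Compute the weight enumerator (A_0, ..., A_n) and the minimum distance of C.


Weight distribution: A_0 = 1, A_1 = 1, A_2 = 2, A_3 = 2, A_4 = 5, A_5 = 5. Minimum distance d = 1.

Enumerate all 2^4 = 16 messages m ∈ F_2^4.
For each, compute codeword c = mG in F_2^7, then tally its weight.
  m = 0000 → c = 0000000, weight = 0.
  m = 1000 → c = 0110101, weight = 4.
  m = 0100 → c = 0101101, weight = 4.
  m = 1100 → c = 0011000, weight = 2.
  m = 0010 → c = 0011010, weight = 3.
  m = 1010 → c = 0101111, weight = 5.
  m = 0110 → c = 0110111, weight = 5.
  m = 1110 → c = 0000010, weight = 1.
  m = 0001 → c = 1011001, weight = 4.
  m = 1001 → c = 1101100, weight = 4.
  m = 0101 → c = 1110100, weight = 4.
  m = 1101 → c = 1000001, weight = 2.
  m = 0011 → c = 1000011, weight = 3.
  m = 1011 → c = 1110110, weight = 5.
  m = 0111 → c = 1101110, weight = 5.
  m = 1111 → c = 1011011, weight = 5.
Tally weights:
  weight 0: 1 codewords.
  weight 1: 1 codewords.
  weight 2: 2 codewords.
  weight 3: 2 codewords.
  weight 4: 5 codewords.
  weight 5: 5 codewords.
Minimum distance d = smallest w > 0 with A_w > 0 = 1.
Sanity: Σ A_w = 16 = 2^4 = 16 ✓.


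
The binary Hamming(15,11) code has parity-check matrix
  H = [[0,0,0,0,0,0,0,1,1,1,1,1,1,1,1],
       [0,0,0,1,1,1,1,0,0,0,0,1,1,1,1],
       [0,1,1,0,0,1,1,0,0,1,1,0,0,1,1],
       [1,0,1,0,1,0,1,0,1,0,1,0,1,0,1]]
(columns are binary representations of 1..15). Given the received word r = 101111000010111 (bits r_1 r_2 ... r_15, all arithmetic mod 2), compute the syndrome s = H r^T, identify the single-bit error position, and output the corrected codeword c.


s = (0, 0, 1, 0)^T, error position = 2, corrected codeword c = 111111000010111

Compute s = H r^T mod 2 one row at a time:
  s_1 = 0 + 0 + 0 + 1 + 0 + 1 + 1 + 1 = 4 ≡ 0 (mod 2).
  s_2 = 1 + 1 + 1 + 0 + 0 + 1 + 1 + 1 = 6 ≡ 0 (mod 2).
  s_3 = 0 + 1 + 1 + 0 + 0 + 1 + 1 + 1 = 5 ≡ 1 (mod 2).
  s_4 = 1 + 1 + 1 + 0 + 0 + 1 + 1 + 1 = 6 ≡ 0 (mod 2).
s = (0, 0, 1, 0)^T — this equals column 2 of H (binary 0010), so error is at position 2.
Correct: flip bit 2 of r = 101111000010111 to get c = 111111000010111.


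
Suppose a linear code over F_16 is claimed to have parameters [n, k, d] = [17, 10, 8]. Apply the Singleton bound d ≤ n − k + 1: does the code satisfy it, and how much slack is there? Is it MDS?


Singleton RHS = n − k + 1 = 8, slack = 0, bound satisfied, MDS.

Singleton bound: d ≤ n − k + 1.
Here n = 17, k = 10, so n − k + 1 = 8.
Given d = 8, check d ≤ 8: YES.
Slack = (n − k + 1) − d = 0.
The code is MDS (slack = 0).
Description: the claimed parameters are [17, 10, 8]_16; such a code would be MDS (meets Singleton bound).


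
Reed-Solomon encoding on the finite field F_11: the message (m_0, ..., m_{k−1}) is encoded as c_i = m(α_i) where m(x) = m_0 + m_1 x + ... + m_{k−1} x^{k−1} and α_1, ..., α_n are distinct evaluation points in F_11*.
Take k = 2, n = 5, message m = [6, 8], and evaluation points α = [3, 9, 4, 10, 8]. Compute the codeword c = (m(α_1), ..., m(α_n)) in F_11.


c = [8, 1, 5, 9, 4]

Message polynomial: m(x) = 6 + 8·x (mod 11).
For each evaluation point α_i, compute m(α_i) mod 11:
  α_1 = 3: Horner steps 8 → 8, so m(3) = 8.
  α_2 = 9: Horner steps 8 → 1, so m(9) = 1.
  α_3 = 4: Horner steps 8 → 5, so m(4) = 5.
  α_4 = 10: Horner steps 8 → 9, so m(10) = 9.
  α_5 = 8: Horner steps 8 → 4, so m(8) = 4.
Codeword c = [8, 1, 5, 9, 4] ∈ F_11^5.


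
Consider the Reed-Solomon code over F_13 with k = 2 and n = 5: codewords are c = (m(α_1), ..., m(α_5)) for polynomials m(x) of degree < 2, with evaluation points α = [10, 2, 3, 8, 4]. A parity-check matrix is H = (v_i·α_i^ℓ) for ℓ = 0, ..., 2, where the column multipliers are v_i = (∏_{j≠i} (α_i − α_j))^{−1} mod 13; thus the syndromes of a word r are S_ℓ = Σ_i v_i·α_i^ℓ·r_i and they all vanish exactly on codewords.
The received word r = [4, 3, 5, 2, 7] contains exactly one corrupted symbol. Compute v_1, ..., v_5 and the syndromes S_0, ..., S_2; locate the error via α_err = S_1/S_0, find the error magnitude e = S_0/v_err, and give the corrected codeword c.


S = (7, 5, 11), error at position 1, error magnitude e = 11, c = [6, 3, 5, 2, 7].

Step 1: column multipliers v_i = (∏_{j≠i}(α_i − α_j))^{−1} mod 13.
  i = 1 (α = 10): (10−2)(10−3)(10−8)(10−4) = 8·7·2·6 = 672 ≡ 9, so v_1 = 9^{−1} = 3 (mod 13).
  i = 2 (α = 2): (2−10)(2−3)(2−8)(2−4) = (−8)·(−1)·(−6)·(−2) = 96 ≡ 5, so v_2 = 5^{−1} = 8 (mod 13).
  i = 3 (α = 3): (3−10)(3−2)(3−8)(3−4) = (−7)·1·(−5)·(−1) = −35 ≡ 4, so v_3 = 4^{−1} = 10 (mod 13).
  i = 4 (α = 8): (8−10)(8−2)(8−3)(8−4) = (−2)·6·5·4 = −240 ≡ 7, so v_4 = 7^{−1} = 2 (mod 13).
  i = 5 (α = 4): (4−10)(4−2)(4−3)(4−8) = (−6)·2·1·(−4) = 48 ≡ 9, so v_5 = 9^{−1} = 3 (mod 13).
  v = [3, 8, 10, 2, 3].
Step 2: syndromes of r = [4, 3, 5, 2, 7] (all sums mod 13).
  S_0 = Σ v_i r_i = 3·4 + 8·3 + 10·5 + 2·2 + 3·7 = 111 ≡ 7.
  S_1 = Σ v_i α_i r_i = 3·10·4 + 8·2·3 + 10·3·5 + 2·8·2 + 3·4·7 = 434 ≡ 5.
  α_i^2 mod 13 = [9, 4, 9, 12, 3].
  S_2 = Σ v_i α_i^2 r_i = 3·9·4 + 8·4·3 + 10·9·5 + 2·12·2 + 3·3·7 = 765 ≡ 11.
  S = (7, 5, 11) ≠ 0, so r is not a codeword (an error is present).
Step 3: locate the error. For a single error e at position i, S_ℓ = v_i·e·α_i^ℓ, so α_err = S_1/S_0.
  S_0^{−1} = 7^{−1} = 2 (mod 13), so α_err = 5·2 = 10 ≡ 10 = α_1. Error position i = 1.
  Consistency check: S_2/S_1 = 11·8 = 88 ≡ 10 = α_err ✓ (single-error assumption holds).
Step 4: error magnitude e = S_0/v_1 = S_0·∏_{j≠1}(α_1 − α_j) = 7·9 = 63 ≡ 11 (mod 13).
Step 5: correct position 1: c_1 = r_1 − e = 4 − 11 ≡ 6 (mod 13). Hence c = [6, 3, 5, 2, 7].
  Check: interpolating c through the α_i gives m(x) = 12 + 2·x (degree < 2) with m(α_i) = c_i for every i, so c is indeed a codeword.


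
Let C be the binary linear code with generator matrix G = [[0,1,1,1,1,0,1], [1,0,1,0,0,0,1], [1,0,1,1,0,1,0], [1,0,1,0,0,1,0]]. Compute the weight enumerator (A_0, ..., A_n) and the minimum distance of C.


Weight distribution: A_0 = 1, A_1 = 1, A_2 = 1, A_3 = 4, A_4 = 5, A_5 = 3, A_6 = 1. Minimum distance d = 1.

Enumerate all 2^4 = 16 messages m ∈ F_2^4.
For each, compute codeword c = mG in F_2^7, then tally its weight.
  m = 0000 → c = 0000000, weight = 0.
  m = 1000 → c = 0111101, weight = 5.
  m = 0100 → c = 1010001, weight = 3.
  m = 1100 → c = 1101100, weight = 4.
  m = 0010 → c = 1011010, weight = 4.
  m = 1010 → c = 1100111, weight = 5.
  m = 0110 → c = 0001011, weight = 3.
  m = 1110 → c = 0110110, weight = 4.
  m = 0001 → c = 1010010, weight = 3.
  m = 1001 → c = 1101111, weight = 6.
  m = 0101 → c = 0000011, weight = 2.
  m = 1101 → c = 0111110, weight = 5.
  m = 0011 → c = 0001000, weight = 1.
  m = 1011 → c = 0110101, weight = 4.
  m = 0111 → c = 1011001, weight = 4.
  m = 1111 → c = 1100100, weight = 3.
Tally weights:
  weight 0: 1 codewords.
  weight 1: 1 codewords.
  weight 2: 1 codewords.
  weight 3: 4 codewords.
  weight 4: 5 codewords.
  weight 5: 3 codewords.
  weight 6: 1 codewords.
Minimum distance d = smallest w > 0 with A_w > 0 = 1.
Sanity: Σ A_w = 16 = 2^4 = 16 ✓.


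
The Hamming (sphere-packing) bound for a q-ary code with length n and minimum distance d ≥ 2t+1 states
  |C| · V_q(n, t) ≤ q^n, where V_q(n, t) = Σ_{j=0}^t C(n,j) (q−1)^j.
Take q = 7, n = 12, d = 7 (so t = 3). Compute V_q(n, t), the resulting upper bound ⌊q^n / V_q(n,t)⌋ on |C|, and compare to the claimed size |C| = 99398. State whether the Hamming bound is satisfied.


V_q(n, t) = 49969, q^n = 13841287201, Hamming bound = 276997, |C| = 99398 ≤ bound (satisfied).

Step 1: Compute V_q(n, t) = Σ_{j=0}^3 C(n, j) (q−1)^j.
  j = 0: C(12,0)·(6)^0 = 1·1 = 1.
  j = 1: C(12,1)·(6)^1 = 12·6 = 72.
  j = 2: C(12,2)·(6)^2 = 66·36 = 2376.
  j = 3: C(12,3)·(6)^3 = 220·216 = 47520.
  V_q(n, t) = 1 + 72 + 2376 + 47520 = 49969.
Step 2: q^n = 7^12 = 13841287201.
Step 3: Hamming bound ⌊q^n / V_q(n,t)⌋ = ⌊13841287201/49969⌋ = 276997.
Step 4: Compare |C| = 99398 to 276997: satisfied.
The claimed |C| lies below the Hamming bound.


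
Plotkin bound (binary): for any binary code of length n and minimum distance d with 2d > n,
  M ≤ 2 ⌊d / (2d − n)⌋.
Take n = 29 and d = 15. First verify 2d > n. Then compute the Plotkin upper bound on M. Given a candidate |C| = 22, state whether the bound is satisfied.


Plotkin bound M ≤ 30; given |C| = 22 ≤ bound (satisfied).

Check applicability: 2d = 30, n = 29.
2d − n = 1 > 0, so Plotkin applies.
Compute d/(2d−n) = 15/1 ≈ 15.0000.
⌊d/(2d−n)⌋ = 15.
Plotkin bound: M ≤ 2·15 = 30.
Given |C| = 22, check: satisfied.
This |C| is below the Plotkin bound.


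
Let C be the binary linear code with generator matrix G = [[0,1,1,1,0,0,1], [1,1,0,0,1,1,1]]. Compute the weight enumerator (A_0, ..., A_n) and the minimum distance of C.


Weight distribution: A_0 = 1, A_4 = 1, A_5 = 2. Minimum distance d = 4.

Enumerate all 2^2 = 4 messages m ∈ F_2^2.
For each, compute codeword c = mG in F_2^7, then tally its weight.
  m = 00 → c = 0000000, weight = 0.
  m = 10 → c = 0111001, weight = 4.
  m = 01 → c = 1100111, weight = 5.
  m = 11 → c = 1011110, weight = 5.
Tally weights:
  weight 0: 1 codewords.
  weight 4: 1 codewords.
  weight 5: 2 codewords.
Minimum distance d = smallest w > 0 with A_w > 0 = 4.
Sanity: Σ A_w = 4 = 2^2 = 4 ✓.


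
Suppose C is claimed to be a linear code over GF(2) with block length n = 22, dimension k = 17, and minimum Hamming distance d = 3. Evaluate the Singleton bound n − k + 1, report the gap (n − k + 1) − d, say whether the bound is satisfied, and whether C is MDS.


Singleton RHS = n − k + 1 = 6, slack = 3, bound satisfied, not MDS.

Singleton bound: d ≤ n − k + 1.
Here n = 22, k = 17, so n − k + 1 = 6.
Given d = 3, check d ≤ 6: YES.
Slack = (n − k + 1) − d = 3.
The code is NOT MDS (slack = 3 > 0).
Description: the claimed parameters are [22, 17, 3]_2; such a code would be non-MDS.


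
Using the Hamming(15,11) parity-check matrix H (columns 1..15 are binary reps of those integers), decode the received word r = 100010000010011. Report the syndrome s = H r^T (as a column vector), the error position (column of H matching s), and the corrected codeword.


s = (1, 1, 1, 0)^T, error position = 14, corrected codeword c = 100010000010001

Compute s = H r^T mod 2 one row at a time:
  s_1 = 0 + 0 + 0 + 1 + 0 + 0 + 1 + 1 = 3 ≡ 1 (mod 2).
  s_2 = 0 + 1 + 0 + 0 + 0 + 0 + 1 + 1 = 3 ≡ 1 (mod 2).
  s_3 = 0 + 0 + 0 + 0 + 0 + 1 + 1 + 1 = 3 ≡ 1 (mod 2).
  s_4 = 1 + 0 + 1 + 0 + 0 + 1 + 0 + 1 = 4 ≡ 0 (mod 2).
s = (1, 1, 1, 0)^T — this equals column 14 of H (binary 1110), so error is at position 14.
Correct: flip bit 14 of r = 100010000010011 to get c = 100010000010001.


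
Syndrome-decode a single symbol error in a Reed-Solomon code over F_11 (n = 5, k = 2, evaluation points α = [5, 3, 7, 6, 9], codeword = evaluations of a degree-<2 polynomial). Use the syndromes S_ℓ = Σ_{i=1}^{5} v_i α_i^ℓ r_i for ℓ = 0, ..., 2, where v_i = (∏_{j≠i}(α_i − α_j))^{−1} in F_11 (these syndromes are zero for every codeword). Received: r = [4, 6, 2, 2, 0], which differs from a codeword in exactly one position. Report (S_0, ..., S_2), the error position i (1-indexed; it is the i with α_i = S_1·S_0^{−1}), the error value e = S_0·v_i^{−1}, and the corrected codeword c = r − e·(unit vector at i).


S = (6, 3, 7), error at position 4, error magnitude e = 10, c = [4, 6, 2, 3, 0].

Step 1: column multipliers v_i = (∏_{j≠i}(α_i − α_j))^{−1} mod 11.
  i = 1 (α = 5): (5−3)(5−7)(5−6)(5−9) = 2·(−2)·(−1)·(−4) = −16 ≡ 6, so v_1 = 6^{−1} = 2 (mod 11).
  i = 2 (α = 3): (3−5)(3−7)(3−6)(3−9) = (−2)·(−4)·(−3)·(−6) = 144 ≡ 1, so v_2 = 1^{−1} = 1 (mod 11).
  i = 3 (α = 7): (7−5)(7−3)(7−6)(7−9) = 2·4·1·(−2) = −16 ≡ 6, so v_3 = 6^{−1} = 2 (mod 11).
  i = 4 (α = 6): (6−5)(6−3)(6−7)(6−9) = 1·3·(−1)·(−3) = 9 ≡ 9, so v_4 = 9^{−1} = 5 (mod 11).
  i = 5 (α = 9): (9−5)(9−3)(9−7)(9−6) = 4·6·2·3 = 144 ≡ 1, so v_5 = 1^{−1} = 1 (mod 11).
  v = [2, 1, 2, 5, 1].
Step 2: syndromes of r = [4, 6, 2, 2, 0] (all sums mod 11).
  S_0 = Σ v_i r_i = 2·4 + 1·6 + 2·2 + 5·2 + 1·0 = 28 ≡ 6.
  S_1 = Σ v_i α_i r_i = 2·5·4 + 1·3·6 + 2·7·2 + 5·6·2 + 1·9·0 = 146 ≡ 3.
  α_i^2 mod 11 = [3, 9, 5, 3, 4].
  S_2 = Σ v_i α_i^2 r_i = 2·3·4 + 1·9·6 + 2·5·2 + 5·3·2 + 1·4·0 = 128 ≡ 7.
  S = (6, 3, 7) ≠ 0, so r is not a codeword (an error is present).
Step 3: locate the error. For a single error e at position i, S_ℓ = v_i·e·α_i^ℓ, so α_err = S_1/S_0.
  S_0^{−1} = 6^{−1} = 2 (mod 11), so α_err = 3·2 = 6 ≡ 6 = α_4. Error position i = 4.
  Consistency check: S_2/S_1 = 7·4 = 28 ≡ 6 = α_err ✓ (single-error assumption holds).
Step 4: error magnitude e = S_0/v_4 = S_0·∏_{j≠4}(α_4 − α_j) = 6·9 = 54 ≡ 10 (mod 11).
Step 5: correct position 4: c_4 = r_4 − e = 2 − 10 ≡ 3 (mod 11). Hence c = [4, 6, 2, 3, 0].
  Check: interpolating c through the α_i gives m(x) = 9 + 10·x (degree < 2) with m(α_i) = c_i for every i, so c is indeed a codeword.


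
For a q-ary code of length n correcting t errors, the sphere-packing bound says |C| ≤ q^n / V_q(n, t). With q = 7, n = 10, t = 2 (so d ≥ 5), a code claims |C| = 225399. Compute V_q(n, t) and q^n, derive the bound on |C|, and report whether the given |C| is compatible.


V_q(n, t) = 1681, q^n = 282475249, Hamming bound = 168040, |C| = 225399 > bound (violated).

Step 1: Compute V_q(n, t) = Σ_{j=0}^2 C(n, j) (q−1)^j.
  j = 0: C(10,0)·(6)^0 = 1·1 = 1.
  j = 1: C(10,1)·(6)^1 = 10·6 = 60.
  j = 2: C(10,2)·(6)^2 = 45·36 = 1620.
  V_q(n, t) = 1 + 60 + 1620 = 1681.
Step 2: q^n = 7^10 = 282475249.
Step 3: Hamming bound ⌊q^n / V_q(n,t)⌋ = ⌊282475249/1681⌋ = 168040.
Step 4: Compare |C| = 225399 to 168040: violated.
The claimed |C| lies above the Hamming bound, so no 7-ary code of length 10 with d ≥ 5 can have 225399 codewords.


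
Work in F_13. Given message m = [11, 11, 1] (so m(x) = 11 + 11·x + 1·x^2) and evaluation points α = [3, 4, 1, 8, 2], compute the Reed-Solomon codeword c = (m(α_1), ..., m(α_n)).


c = [1, 6, 10, 7, 11]

Message polynomial: m(x) = 11 + 11·x + 1·x^2 (mod 13).
For each evaluation point α_i, compute m(α_i) mod 13:
  α_1 = 3: Horner steps 1 → 1 → 1, so m(3) = 1.
  α_2 = 4: Horner steps 1 → 2 → 6, so m(4) = 6.
  α_3 = 1: Horner steps 1 → 12 → 10, so m(1) = 10.
  α_4 = 8: Horner steps 1 → 6 → 7, so m(8) = 7.
  α_5 = 2: Horner steps 1 → 0 → 11, so m(2) = 11.
Codeword c = [1, 6, 10, 7, 11] ∈ F_13^5.


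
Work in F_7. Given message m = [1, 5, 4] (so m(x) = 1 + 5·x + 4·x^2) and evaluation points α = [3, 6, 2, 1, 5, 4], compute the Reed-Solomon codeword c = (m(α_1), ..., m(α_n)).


c = [3, 0, 6, 3, 0, 1]

Message polynomial: m(x) = 1 + 5·x + 4·x^2 (mod 7).
For each evaluation point α_i, compute m(α_i) mod 7:
  α_1 = 3: Horner steps 4 → 3 → 3, so m(3) = 3.
  α_2 = 6: Horner steps 4 → 1 → 0, so m(6) = 0.
  α_3 = 2: Horner steps 4 → 6 → 6, so m(2) = 6.
  α_4 = 1: Horner steps 4 → 2 → 3, so m(1) = 3.
  α_5 = 5: Horner steps 4 → 4 → 0, so m(5) = 0.
  α_6 = 4: Horner steps 4 → 0 → 1, so m(4) = 1.
Codeword c = [3, 0, 6, 3, 0, 1] ∈ F_7^6.


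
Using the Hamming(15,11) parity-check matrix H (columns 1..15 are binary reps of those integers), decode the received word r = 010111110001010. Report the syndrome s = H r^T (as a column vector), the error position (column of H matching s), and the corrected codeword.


s = (1, 0, 0, 0)^T, error position = 8, corrected codeword c = 010111100001010

Compute s = H r^T mod 2 one row at a time:
  s_1 = 1 + 0 + 0 + 0 + 1 + 0 + 1 + 0 = 3 ≡ 1 (mod 2).
  s_2 = 1 + 1 + 1 + 1 + 1 + 0 + 1 + 0 = 6 ≡ 0 (mod 2).
  s_3 = 1 + 0 + 1 + 1 + 0 + 0 + 1 + 0 = 4 ≡ 0 (mod 2).
  s_4 = 0 + 0 + 1 + 1 + 0 + 0 + 0 + 0 = 2 ≡ 0 (mod 2).
s = (1, 0, 0, 0)^T — this equals column 8 of H (binary 1000), so error is at position 8.
Correct: flip bit 8 of r = 010111110001010 to get c = 010111100001010.


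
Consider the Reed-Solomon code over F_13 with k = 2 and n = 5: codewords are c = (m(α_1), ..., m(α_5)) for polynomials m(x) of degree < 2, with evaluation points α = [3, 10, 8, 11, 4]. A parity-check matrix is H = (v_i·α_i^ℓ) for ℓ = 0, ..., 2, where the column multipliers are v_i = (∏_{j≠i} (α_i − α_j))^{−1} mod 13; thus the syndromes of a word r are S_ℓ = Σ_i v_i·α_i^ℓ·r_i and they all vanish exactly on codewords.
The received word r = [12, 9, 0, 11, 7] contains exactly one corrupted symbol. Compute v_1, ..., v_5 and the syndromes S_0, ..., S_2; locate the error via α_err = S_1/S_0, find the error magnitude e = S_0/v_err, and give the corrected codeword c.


S = (12, 3, 4), error at position 2, error magnitude e = 6, c = [12, 3, 0, 11, 7].

Step 1: column multipliers v_i = (∏_{j≠i}(α_i − α_j))^{−1} mod 13.
  i = 1 (α = 3): (3−10)(3−8)(3−11)(3−4) = (−7)·(−5)·(−8)·(−1) = 280 ≡ 7, so v_1 = 7^{−1} = 2 (mod 13).
  i = 2 (α = 10): (10−3)(10−8)(10−11)(10−4) = 7·2·(−1)·6 = −84 ≡ 7, so v_2 = 7^{−1} = 2 (mod 13).
  i = 3 (α = 8): (8−3)(8−10)(8−11)(8−4) = 5·(−2)·(−3)·4 = 120 ≡ 3, so v_3 = 3^{−1} = 9 (mod 13).
  i = 4 (α = 11): (11−3)(11−10)(11−8)(11−4) = 8·1·3·7 = 168 ≡ 12, so v_4 = 12^{−1} = 12 (mod 13).
  i = 5 (α = 4): (4−3)(4−10)(4−8)(4−11) = 1·(−6)·(−4)·(−7) = −168 ≡ 1, so v_5 = 1^{−1} = 1 (mod 13).
  v = [2, 2, 9, 12, 1].
Step 2: syndromes of r = [12, 9, 0, 11, 7] (all sums mod 13).
  S_0 = Σ v_i r_i = 2·12 + 2·9 + 9·0 + 12·11 + 1·7 = 181 ≡ 12.
  S_1 = Σ v_i α_i r_i = 2·3·12 + 2·10·9 + 9·8·0 + 12·11·11 + 1·4·7 = 1732 ≡ 3.
  α_i^2 mod 13 = [9, 9, 12, 4, 3].
  S_2 = Σ v_i α_i^2 r_i = 2·9·12 + 2·9·9 + 9·12·0 + 12·4·11 + 1·3·7 = 927 ≡ 4.
  S = (12, 3, 4) ≠ 0, so r is not a codeword (an error is present).
Step 3: locate the error. For a single error e at position i, S_ℓ = v_i·e·α_i^ℓ, so α_err = S_1/S_0.
  S_0^{−1} = 12^{−1} = 12 (mod 13), so α_err = 3·12 = 36 ≡ 10 = α_2. Error position i = 2.
  Consistency check: S_2/S_1 = 4·9 = 36 ≡ 10 = α_err ✓ (single-error assumption holds).
Step 4: error magnitude e = S_0/v_2 = S_0·∏_{j≠2}(α_2 − α_j) = 12·7 = 84 ≡ 6 (mod 13).
Step 5: correct position 2: c_2 = r_2 − e = 9 − 6 ≡ 3 (mod 13). Hence c = [12, 3, 0, 11, 7].
  Check: interpolating c through the α_i gives m(x) = 1 + 8·x (degree < 2) with m(α_i) = c_i for every i, so c is indeed a codeword.


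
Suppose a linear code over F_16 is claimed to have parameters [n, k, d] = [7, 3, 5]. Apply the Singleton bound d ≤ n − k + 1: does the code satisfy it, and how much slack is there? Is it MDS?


Singleton RHS = n − k + 1 = 5, slack = 0, bound satisfied, MDS.

Singleton bound: d ≤ n − k + 1.
Here n = 7, k = 3, so n − k + 1 = 5.
Given d = 5, check d ≤ 5: YES.
Slack = (n − k + 1) − d = 0.
The code is MDS (slack = 0).
Description: the claimed parameters are [7, 3, 5]_16; such a code would be MDS (meets Singleton bound).


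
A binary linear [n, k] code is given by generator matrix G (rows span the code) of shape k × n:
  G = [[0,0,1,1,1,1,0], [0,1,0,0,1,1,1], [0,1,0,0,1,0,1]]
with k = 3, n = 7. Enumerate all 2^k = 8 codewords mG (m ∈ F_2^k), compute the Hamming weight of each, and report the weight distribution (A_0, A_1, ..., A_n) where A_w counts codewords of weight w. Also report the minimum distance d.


Weight distribution: A_0 = 1, A_1 = 1, A_3 = 2, A_4 = 3, A_5 = 1. Minimum distance d = 1.

Enumerate all 2^3 = 8 messages m ∈ F_2^3.
For each, compute codeword c = mG in F_2^7, then tally its weight.
  m = 000 → c = 0000000, weight = 0.
  m = 100 → c = 0011110, weight = 4.
  m = 010 → c = 0100111, weight = 4.
  m = 110 → c = 0111001, weight = 4.
  m = 001 → c = 0100101, weight = 3.
  m = 101 → c = 0111011, weight = 5.
  m = 011 → c = 0000010, weight = 1.
  m = 111 → c = 0011100, weight = 3.
Tally weights:
  weight 0: 1 codewords.
  weight 1: 1 codewords.
  weight 3: 2 codewords.
  weight 4: 3 codewords.
  weight 5: 1 codewords.
Minimum distance d = smallest w > 0 with A_w > 0 = 1.
Sanity: Σ A_w = 8 = 2^3 = 8 ✓.


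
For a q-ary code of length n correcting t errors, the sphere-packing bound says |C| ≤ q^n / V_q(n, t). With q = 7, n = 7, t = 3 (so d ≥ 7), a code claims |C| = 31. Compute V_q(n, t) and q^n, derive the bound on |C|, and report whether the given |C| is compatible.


V_q(n, t) = 8359, q^n = 823543, Hamming bound = 98, |C| = 31 ≤ bound (satisfied).

Step 1: Compute V_q(n, t) = Σ_{j=0}^3 C(n, j) (q−1)^j.
  j = 0: C(7,0)·(6)^0 = 1·1 = 1.
  j = 1: C(7,1)·(6)^1 = 7·6 = 42.
  j = 2: C(7,2)·(6)^2 = 21·36 = 756.
  j = 3: C(7,3)·(6)^3 = 35·216 = 7560.
  V_q(n, t) = 1 + 42 + 756 + 7560 = 8359.
Step 2: q^n = 7^7 = 823543.
Step 3: Hamming bound ⌊q^n / V_q(n,t)⌋ = ⌊823543/8359⌋ = 98.
Step 4: Compare |C| = 31 to 98: satisfied.
The claimed |C| lies below the Hamming bound.


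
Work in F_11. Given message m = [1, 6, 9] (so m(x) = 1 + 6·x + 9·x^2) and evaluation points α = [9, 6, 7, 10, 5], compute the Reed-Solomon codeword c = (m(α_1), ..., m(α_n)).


c = [3, 9, 0, 4, 3]

Message polynomial: m(x) = 1 + 6·x + 9·x^2 (mod 11).
For each evaluation point α_i, compute m(α_i) mod 11:
  α_1 = 9: Horner steps 9 → 10 → 3, so m(9) = 3.
  α_2 = 6: Horner steps 9 → 5 → 9, so m(6) = 9.
  α_3 = 7: Horner steps 9 → 3 → 0, so m(7) = 0.
  α_4 = 10: Horner steps 9 → 8 → 4, so m(10) = 4.
  α_5 = 5: Horner steps 9 → 7 → 3, so m(5) = 3.
Codeword c = [3, 9, 0, 4, 3] ∈ F_11^5.


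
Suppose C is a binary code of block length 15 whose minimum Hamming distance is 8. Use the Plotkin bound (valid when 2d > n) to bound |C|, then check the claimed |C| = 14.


Plotkin bound M ≤ 16; given |C| = 14 ≤ bound (satisfied).

Check applicability: 2d = 16, n = 15.
2d − n = 1 > 0, so Plotkin applies.
Compute d/(2d−n) = 8/1 ≈ 8.0000.
⌊d/(2d−n)⌋ = 8.
Plotkin bound: M ≤ 2·8 = 16.
Given |C| = 14, check: satisfied.
This |C| is below the Plotkin bound.


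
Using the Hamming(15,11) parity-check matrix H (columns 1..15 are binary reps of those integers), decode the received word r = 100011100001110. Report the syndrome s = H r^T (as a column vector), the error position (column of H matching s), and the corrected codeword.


s = (1, 0, 1, 0)^T, error position = 10, corrected codeword c = 100011100101110

Compute s = H r^T mod 2 one row at a time:
  s_1 = 0 + 0 + 0 + 0 + 1 + 1 + 1 + 0 = 3 ≡ 1 (mod 2).
  s_2 = 0 + 1 + 1 + 1 + 1 + 1 + 1 + 0 = 6 ≡ 0 (mod 2).
  s_3 = 0 + 0 + 1 + 1 + 0 + 0 + 1 + 0 = 3 ≡ 1 (mod 2).
  s_4 = 1 + 0 + 1 + 1 + 0 + 0 + 1 + 0 = 4 ≡ 0 (mod 2).
s = (1, 0, 1, 0)^T — this equals column 10 of H (binary 1010), so error is at position 10.
Correct: flip bit 10 of r = 100011100001110 to get c = 100011100101110.


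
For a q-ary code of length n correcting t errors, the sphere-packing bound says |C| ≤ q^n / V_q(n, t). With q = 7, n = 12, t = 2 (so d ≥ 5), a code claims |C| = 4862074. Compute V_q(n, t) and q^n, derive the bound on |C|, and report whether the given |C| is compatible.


V_q(n, t) = 2449, q^n = 13841287201, Hamming bound = 5651811, |C| = 4862074 ≤ bound (satisfied).

Step 1: Compute V_q(n, t) = Σ_{j=0}^2 C(n, j) (q−1)^j.
  j = 0: C(12,0)·(6)^0 = 1·1 = 1.
  j = 1: C(12,1)·(6)^1 = 12·6 = 72.
  j = 2: C(12,2)·(6)^2 = 66·36 = 2376.
  V_q(n, t) = 1 + 72 + 2376 = 2449.
Step 2: q^n = 7^12 = 13841287201.
Step 3: Hamming bound ⌊q^n / V_q(n,t)⌋ = ⌊13841287201/2449⌋ = 5651811.
Step 4: Compare |C| = 4862074 to 5651811: satisfied.
The claimed |C| lies below the Hamming bound.


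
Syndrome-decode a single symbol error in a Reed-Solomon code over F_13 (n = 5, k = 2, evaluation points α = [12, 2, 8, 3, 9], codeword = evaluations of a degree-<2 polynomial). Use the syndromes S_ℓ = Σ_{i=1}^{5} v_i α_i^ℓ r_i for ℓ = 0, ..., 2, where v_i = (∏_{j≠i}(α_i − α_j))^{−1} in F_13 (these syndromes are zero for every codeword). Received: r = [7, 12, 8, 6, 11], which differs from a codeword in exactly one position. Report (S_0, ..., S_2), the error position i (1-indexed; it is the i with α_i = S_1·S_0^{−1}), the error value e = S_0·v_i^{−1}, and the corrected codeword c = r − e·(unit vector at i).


S = (12, 11, 9), error at position 2, error magnitude e = 9, c = [7, 3, 8, 6, 11].

Step 1: column multipliers v_i = (∏_{j≠i}(α_i − α_j))^{−1} mod 13.
  i = 1 (α = 12): (12−2)(12−8)(12−3)(12−9) = 10·4·9·3 = 1080 ≡ 1, so v_1 = 1^{−1} = 1 (mod 13).
  i = 2 (α = 2): (2−12)(2−8)(2−3)(2−9) = (−10)·(−6)·(−1)·(−7) = 420 ≡ 4, so v_2 = 4^{−1} = 10 (mod 13).
  i = 3 (α = 8): (8−12)(8−2)(8−3)(8−9) = (−4)·6·5·(−1) = 120 ≡ 3, so v_3 = 3^{−1} = 9 (mod 13).
  i = 4 (α = 3): (3−12)(3−2)(3−8)(3−9) = (−9)·1·(−5)·(−6) = −270 ≡ 3, so v_4 = 3^{−1} = 9 (mod 13).
  i = 5 (α = 9): (9−12)(9−2)(9−8)(9−3) = (−3)·7·1·6 = −126 ≡ 4, so v_5 = 4^{−1} = 10 (mod 13).
  v = [1, 10, 9, 9, 10].
Step 2: syndromes of r = [7, 12, 8, 6, 11] (all sums mod 13).
  S_0 = Σ v_i r_i = 1·7 + 10·12 + 9·8 + 9·6 + 10·11 = 363 ≡ 12.
  S_1 = Σ v_i α_i r_i = 1·12·7 + 10·2·12 + 9·8·8 + 9·3·6 + 10·9·11 = 2052 ≡ 11.
  α_i^2 mod 13 = [1, 4, 12, 9, 3].
  S_2 = Σ v_i α_i^2 r_i = 1·1·7 + 10·4·12 + 9·12·8 + 9·9·6 + 10·3·11 = 2167 ≡ 9.
  S = (12, 11, 9) ≠ 0, so r is not a codeword (an error is present).
Step 3: locate the error. For a single error e at position i, S_ℓ = v_i·e·α_i^ℓ, so α_err = S_1/S_0.
  S_0^{−1} = 12^{−1} = 12 (mod 13), so α_err = 11·12 = 132 ≡ 2 = α_2. Error position i = 2.
  Consistency check: S_2/S_1 = 9·6 = 54 ≡ 2 = α_err ✓ (single-error assumption holds).
Step 4: error magnitude e = S_0/v_2 = S_0·∏_{j≠2}(α_2 − α_j) = 12·4 = 48 ≡ 9 (mod 13).
Step 5: correct position 2: c_2 = r_2 − e = 12 − 9 ≡ 3 (mod 13). Hence c = [7, 3, 8, 6, 11].
  Check: interpolating c through the α_i gives m(x) = 10 + 3·x (degree < 2) with m(α_i) = c_i for every i, so c is indeed a codeword.


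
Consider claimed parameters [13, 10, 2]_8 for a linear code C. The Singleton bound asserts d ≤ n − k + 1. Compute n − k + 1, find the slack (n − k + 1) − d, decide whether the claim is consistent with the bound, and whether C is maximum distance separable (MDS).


Singleton RHS = n − k + 1 = 4, slack = 2, bound satisfied, not MDS.

Singleton bound: d ≤ n − k + 1.
Here n = 13, k = 10, so n − k + 1 = 4.
Given d = 2, check d ≤ 4: YES.
Slack = (n − k + 1) − d = 2.
The code is NOT MDS (slack = 2 > 0).
Description: the claimed parameters are [13, 10, 2]_8; such a code would be non-MDS.


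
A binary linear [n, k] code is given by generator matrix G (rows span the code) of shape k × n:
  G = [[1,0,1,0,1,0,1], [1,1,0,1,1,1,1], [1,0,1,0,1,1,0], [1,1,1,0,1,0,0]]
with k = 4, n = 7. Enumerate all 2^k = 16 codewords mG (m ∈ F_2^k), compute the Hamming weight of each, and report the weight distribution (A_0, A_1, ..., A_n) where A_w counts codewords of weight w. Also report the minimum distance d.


Weight distribution: A_0 = 1, A_2 = 4, A_4 = 9, A_6 = 2. Minimum distance d = 2.

Enumerate all 2^4 = 16 messages m ∈ F_2^4.
For each, compute codeword c = mG in F_2^7, then tally its weight.
  m = 0000 → c = 0000000, weight = 0.
  m = 1000 → c = 1010101, weight = 4.
  m = 0100 → c = 1101111, weight = 6.
  m = 1100 → c = 0111010, weight = 4.
  m = 0010 → c = 1010110, weight = 4.
  m = 1010 → c = 0000011, weight = 2.
  m = 0110 → c = 0111001, weight = 4.
  m = 1110 → c = 1101100, weight = 4.
  m = 0001 → c = 1110100, weight = 4.
  m = 1001 → c = 0100001, weight = 2.
  m = 0101 → c = 0011011, weight = 4.
  m = 1101 → c = 1001110, weight = 4.
  m = 0011 → c = 0100010, weight = 2.
  m = 1011 → c = 1110111, weight = 6.
  m = 0111 → c = 1001101, weight = 4.
  m = 1111 → c = 0011000, weight = 2.
Tally weights:
  weight 0: 1 codewords.
  weight 2: 4 codewords.
  weight 4: 9 codewords.
  weight 6: 2 codewords.
Minimum distance d = smallest w > 0 with A_w > 0 = 2.
Sanity: Σ A_w = 16 = 2^4 = 16 ✓.


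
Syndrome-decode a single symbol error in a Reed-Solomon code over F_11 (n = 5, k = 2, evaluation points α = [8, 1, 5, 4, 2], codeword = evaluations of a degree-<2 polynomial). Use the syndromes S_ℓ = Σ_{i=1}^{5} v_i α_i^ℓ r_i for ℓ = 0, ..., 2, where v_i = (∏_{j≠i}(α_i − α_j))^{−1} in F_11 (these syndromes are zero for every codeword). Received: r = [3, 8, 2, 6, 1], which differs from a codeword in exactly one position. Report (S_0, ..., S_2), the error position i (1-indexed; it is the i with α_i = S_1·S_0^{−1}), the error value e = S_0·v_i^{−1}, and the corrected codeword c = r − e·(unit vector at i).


S = (4, 5, 9), error at position 4, error magnitude e = 8, c = [3, 8, 2, 9, 1].

Step 1: column multipliers v_i = (∏_{j≠i}(α_i − α_j))^{−1} mod 11.
  i = 1 (α = 8): (8−1)(8−5)(8−4)(8−2) = 7·3·4·6 = 504 ≡ 9, so v_1 = 9^{−1} = 5 (mod 11).
  i = 2 (α = 1): (1−8)(1−5)(1−4)(1−2) = (−7)·(−4)·(−3)·(−1) = 84 ≡ 7, so v_2 = 7^{−1} = 8 (mod 11).
  i = 3 (α = 5): (5−8)(5−1)(5−4)(5−2) = (−3)·4·1·3 = −36 ≡ 8, so v_3 = 8^{−1} = 7 (mod 11).
  i = 4 (α = 4): (4−8)(4−1)(4−5)(4−2) = (−4)·3·(−1)·2 = 24 ≡ 2, so v_4 = 2^{−1} = 6 (mod 11).
  i = 5 (α = 2): (2−8)(2−1)(2−5)(2−4) = (−6)·1·(−3)·(−2) = −36 ≡ 8, so v_5 = 8^{−1} = 7 (mod 11).
  v = [5, 8, 7, 6, 7].
Step 2: syndromes of r = [3, 8, 2, 6, 1] (all sums mod 11).
  S_0 = Σ v_i r_i = 5·3 + 8·8 + 7·2 + 6·6 + 7·1 = 136 ≡ 4.
  S_1 = Σ v_i α_i r_i = 5·8·3 + 8·1·8 + 7·5·2 + 6·4·6 + 7·2·1 = 412 ≡ 5.
  α_i^2 mod 11 = [9, 1, 3, 5, 4].
  S_2 = Σ v_i α_i^2 r_i = 5·9·3 + 8·1·8 + 7·3·2 + 6·5·6 + 7·4·1 = 449 ≡ 9.
  S = (4, 5, 9) ≠ 0, so r is not a codeword (an error is present).
Step 3: locate the error. For a single error e at position i, S_ℓ = v_i·e·α_i^ℓ, so α_err = S_1/S_0.
  S_0^{−1} = 4^{−1} = 3 (mod 11), so α_err = 5·3 = 15 ≡ 4 = α_4. Error position i = 4.
  Consistency check: S_2/S_1 = 9·9 = 81 ≡ 4 = α_err ✓ (single-error assumption holds).
Step 4: error magnitude e = S_0/v_4 = S_0·∏_{j≠4}(α_4 − α_j) = 4·2 = 8 ≡ 8 (mod 11).
Step 5: correct position 4: c_4 = r_4 − e = 6 − 8 ≡ 9 (mod 11). Hence c = [3, 8, 2, 9, 1].
  Check: interpolating c through the α_i gives m(x) = 4 + 4·x (degree < 2) with m(α_i) = c_i for every i, so c is indeed a codeword.


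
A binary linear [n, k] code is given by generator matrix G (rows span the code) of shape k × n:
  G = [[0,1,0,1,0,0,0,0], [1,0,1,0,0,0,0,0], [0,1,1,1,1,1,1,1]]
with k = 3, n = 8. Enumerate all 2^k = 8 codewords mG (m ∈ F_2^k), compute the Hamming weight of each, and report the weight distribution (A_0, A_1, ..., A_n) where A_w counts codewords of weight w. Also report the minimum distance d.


Weight distribution: A_0 = 1, A_2 = 2, A_4 = 1, A_5 = 2, A_7 = 2. Minimum distance d = 2.

Enumerate all 2^3 = 8 messages m ∈ F_2^3.
For each, compute codeword c = mG in F_2^8, then tally its weight.
  m = 000 → c = 00000000, weight = 0.
  m = 100 → c = 01010000, weight = 2.
  m = 010 → c = 10100000, weight = 2.
  m = 110 → c = 11110000, weight = 4.
  m = 001 → c = 01111111, weight = 7.
  m = 101 → c = 00101111, weight = 5.
  m = 011 → c = 11011111, weight = 7.
  m = 111 → c = 10001111, weight = 5.
Tally weights:
  weight 0: 1 codewords.
  weight 2: 2 codewords.
  weight 4: 1 codewords.
  weight 5: 2 codewords.
  weight 7: 2 codewords.
Minimum distance d = smallest w > 0 with A_w > 0 = 2.
Sanity: Σ A_w = 8 = 2^3 = 8 ✓.


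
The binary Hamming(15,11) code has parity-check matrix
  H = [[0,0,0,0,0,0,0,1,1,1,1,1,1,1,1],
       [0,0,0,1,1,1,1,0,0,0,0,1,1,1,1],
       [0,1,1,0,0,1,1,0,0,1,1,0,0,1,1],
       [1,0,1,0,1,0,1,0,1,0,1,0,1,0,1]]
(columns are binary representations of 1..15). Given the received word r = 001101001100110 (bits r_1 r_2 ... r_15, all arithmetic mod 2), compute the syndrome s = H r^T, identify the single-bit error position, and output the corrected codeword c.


s = (0, 0, 0, 1)^T, error position = 1, corrected codeword c = 101101001100110

Compute s = H r^T mod 2 one row at a time:
  s_1 = 0 + 1 + 1 + 0 + 0 + 1 + 1 + 0 = 4 ≡ 0 (mod 2).
  s_2 = 1 + 0 + 1 + 0 + 0 + 1 + 1 + 0 = 4 ≡ 0 (mod 2).
  s_3 = 0 + 1 + 1 + 0 + 1 + 0 + 1 + 0 = 4 ≡ 0 (mod 2).
  s_4 = 0 + 1 + 0 + 0 + 1 + 0 + 1 + 0 = 3 ≡ 1 (mod 2).
s = (0, 0, 0, 1)^T — this equals column 1 of H (binary 0001), so error is at position 1.
Correct: flip bit 1 of r = 001101001100110 to get c = 101101001100110.


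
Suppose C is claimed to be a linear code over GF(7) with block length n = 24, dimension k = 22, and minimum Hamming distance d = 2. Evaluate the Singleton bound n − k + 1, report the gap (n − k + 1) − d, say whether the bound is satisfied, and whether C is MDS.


Singleton RHS = n − k + 1 = 3, slack = 1, bound satisfied, not MDS.

Singleton bound: d ≤ n − k + 1.
Here n = 24, k = 22, so n − k + 1 = 3.
Given d = 2, check d ≤ 3: YES.
Slack = (n − k + 1) − d = 1.
The code is NOT MDS (slack = 1 > 0).
Description: the claimed parameters are [24, 22, 2]_7; such a code would be non-MDS.


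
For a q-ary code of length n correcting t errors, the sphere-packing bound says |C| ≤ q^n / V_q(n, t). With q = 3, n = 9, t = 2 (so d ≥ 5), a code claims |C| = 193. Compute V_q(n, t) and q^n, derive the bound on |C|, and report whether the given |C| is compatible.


V_q(n, t) = 163, q^n = 19683, Hamming bound = 120, |C| = 193 > bound (violated).

Step 1: Compute V_q(n, t) = Σ_{j=0}^2 C(n, j) (q−1)^j.
  j = 0: C(9,0)·(2)^0 = 1·1 = 1.
  j = 1: C(9,1)·(2)^1 = 9·2 = 18.
  j = 2: C(9,2)·(2)^2 = 36·4 = 144.
  V_q(n, t) = 1 + 18 + 144 = 163.
Step 2: q^n = 3^9 = 19683.
Step 3: Hamming bound ⌊q^n / V_q(n,t)⌋ = ⌊19683/163⌋ = 120.
Step 4: Compare |C| = 193 to 120: violated.
The claimed |C| lies above the Hamming bound, so no 3-ary code of length 9 with d ≥ 5 can have 193 codewords.


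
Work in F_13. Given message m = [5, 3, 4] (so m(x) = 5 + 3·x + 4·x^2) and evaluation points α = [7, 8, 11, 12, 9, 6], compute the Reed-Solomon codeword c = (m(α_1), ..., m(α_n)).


c = [1, 12, 2, 6, 5, 11]

Message polynomial: m(x) = 5 + 3·x + 4·x^2 (mod 13).
For each evaluation point α_i, compute m(α_i) mod 13:
  α_1 = 7: Horner steps 4 → 5 → 1, so m(7) = 1.
  α_2 = 8: Horner steps 4 → 9 → 12, so m(8) = 12.
  α_3 = 11: Horner steps 4 → 8 → 2, so m(11) = 2.
  α_4 = 12: Horner steps 4 → 12 → 6, so m(12) = 6.
  α_5 = 9: Horner steps 4 → 0 → 5, so m(9) = 5.
  α_6 = 6: Horner steps 4 → 1 → 11, so m(6) = 11.
Codeword c = [1, 12, 2, 6, 5, 11] ∈ F_13^6.


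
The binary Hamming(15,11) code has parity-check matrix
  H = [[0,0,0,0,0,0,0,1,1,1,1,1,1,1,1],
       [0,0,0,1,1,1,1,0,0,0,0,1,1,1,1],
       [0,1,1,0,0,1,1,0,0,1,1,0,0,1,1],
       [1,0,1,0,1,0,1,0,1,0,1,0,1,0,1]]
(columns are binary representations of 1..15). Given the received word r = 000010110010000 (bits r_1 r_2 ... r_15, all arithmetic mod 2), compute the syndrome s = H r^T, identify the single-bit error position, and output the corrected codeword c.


s = (0, 0, 0, 1)^T, error position = 1, corrected codeword c = 100010110010000

Compute s = H r^T mod 2 one row at a time:
  s_1 = 1 + 0 + 0 + 1 + 0 + 0 + 0 + 0 = 2 ≡ 0 (mod 2).
  s_2 = 0 + 1 + 0 + 1 + 0 + 0 + 0 + 0 = 2 ≡ 0 (mod 2).
  s_3 = 0 + 0 + 0 + 1 + 0 + 1 + 0 + 0 = 2 ≡ 0 (mod 2).
  s_4 = 0 + 0 + 1 + 1 + 0 + 1 + 0 + 0 = 3 ≡ 1 (mod 2).
s = (0, 0, 0, 1)^T — this equals column 1 of H (binary 0001), so error is at position 1.
Correct: flip bit 1 of r = 000010110010000 to get c = 100010110010000.


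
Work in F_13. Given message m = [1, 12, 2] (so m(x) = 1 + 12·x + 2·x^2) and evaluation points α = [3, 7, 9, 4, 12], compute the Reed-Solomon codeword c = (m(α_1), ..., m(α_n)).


c = [3, 1, 11, 3, 4]

Message polynomial: m(x) = 1 + 12·x + 2·x^2 (mod 13).
For each evaluation point α_i, compute m(α_i) mod 13:
  α_1 = 3: Horner steps 2 → 5 → 3, so m(3) = 3.
  α_2 = 7: Horner steps 2 → 0 → 1, so m(7) = 1.
  α_3 = 9: Horner steps 2 → 4 → 11, so m(9) = 11.
  α_4 = 4: Horner steps 2 → 7 → 3, so m(4) = 3.
  α_5 = 12: Horner steps 2 → 10 → 4, so m(12) = 4.
Codeword c = [3, 1, 11, 3, 4] ∈ F_13^5.


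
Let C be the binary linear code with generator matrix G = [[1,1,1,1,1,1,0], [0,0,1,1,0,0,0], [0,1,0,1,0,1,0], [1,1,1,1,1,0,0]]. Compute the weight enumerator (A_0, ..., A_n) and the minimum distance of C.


Weight distribution: A_0 = 1, A_1 = 1, A_2 = 3, A_3 = 6, A_4 = 3, A_5 = 1, A_6 = 1. Minimum distance d = 1.

Enumerate all 2^4 = 16 messages m ∈ F_2^4.
For each, compute codeword c = mG in F_2^7, then tally its weight.
  m = 0000 → c = 0000000, weight = 0.
  m = 1000 → c = 1111110, weight = 6.
  m = 0100 → c = 0011000, weight = 2.
  m = 1100 → c = 1100110, weight = 4.
  m = 0010 → c = 0101010, weight = 3.
  m = 1010 → c = 1010100, weight = 3.
  m = 0110 → c = 0110010, weight = 3.
  m = 1110 → c = 1001100, weight = 3.
  m = 0001 → c = 1111100, weight = 5.
  m = 1001 → c = 0000010, weight = 1.
  m = 0101 → c = 1100100, weight = 3.
  m = 1101 → c = 0011010, weight = 3.
  m = 0011 → c = 1010110, weight = 4.
  m = 1011 → c = 0101000, weight = 2.
  m = 0111 → c = 1001110, weight = 4.
  m = 1111 → c = 0110000, weight = 2.
Tally weights:
  weight 0: 1 codewords.
  weight 1: 1 codewords.
  weight 2: 3 codewords.
  weight 3: 6 codewords.
  weight 4: 3 codewords.
  weight 5: 1 codewords.
  weight 6: 1 codewords.
Minimum distance d = smallest w > 0 with A_w > 0 = 1.
Sanity: Σ A_w = 16 = 2^4 = 16 ✓.


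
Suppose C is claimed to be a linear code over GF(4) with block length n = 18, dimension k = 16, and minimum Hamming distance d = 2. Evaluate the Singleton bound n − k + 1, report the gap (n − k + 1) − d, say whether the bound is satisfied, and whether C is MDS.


Singleton RHS = n − k + 1 = 3, slack = 1, bound satisfied, not MDS.

Singleton bound: d ≤ n − k + 1.
Here n = 18, k = 16, so n − k + 1 = 3.
Given d = 2, check d ≤ 3: YES.
Slack = (n − k + 1) − d = 1.
The code is NOT MDS (slack = 1 > 0).
Description: the claimed parameters are [18, 16, 2]_4; such a code would be non-MDS.


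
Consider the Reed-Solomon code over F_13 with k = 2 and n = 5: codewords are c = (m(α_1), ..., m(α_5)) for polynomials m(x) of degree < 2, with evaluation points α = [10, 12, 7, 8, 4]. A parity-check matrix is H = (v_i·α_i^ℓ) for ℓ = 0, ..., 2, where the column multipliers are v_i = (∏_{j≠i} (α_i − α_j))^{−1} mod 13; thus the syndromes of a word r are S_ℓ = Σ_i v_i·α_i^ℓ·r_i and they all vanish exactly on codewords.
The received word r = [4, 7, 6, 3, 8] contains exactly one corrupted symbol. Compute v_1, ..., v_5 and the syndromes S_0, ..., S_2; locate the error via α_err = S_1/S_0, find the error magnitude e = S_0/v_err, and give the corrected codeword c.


S = (9, 7, 4), error at position 4, error magnitude e = 2, c = [4, 7, 6, 1, 8].

Step 1: column multipliers v_i = (∏_{j≠i}(α_i − α_j))^{−1} mod 13.
  i = 1 (α = 10): (10−12)(10−7)(10−8)(10−4) = (−2)·3·2·6 = −72 ≡ 6, so v_1 = 6^{−1} = 11 (mod 13).
  i = 2 (α = 12): (12−10)(12−7)(12−8)(12−4) = 2·5·4·8 = 320 ≡ 8, so v_2 = 8^{−1} = 5 (mod 13).
  i = 3 (α = 7): (7−10)(7−12)(7−8)(7−4) = (−3)·(−5)·(−1)·3 = −45 ≡ 7, so v_3 = 7^{−1} = 2 (mod 13).
  i = 4 (α = 8): (8−10)(8−12)(8−7)(8−4) = (−2)·(−4)·1·4 = 32 ≡ 6, so v_4 = 6^{−1} = 11 (mod 13).
  i = 5 (α = 4): (4−10)(4−12)(4−7)(4−8) = (−6)·(−8)·(−3)·(−4) = 576 ≡ 4, so v_5 = 4^{−1} = 10 (mod 13).
  v = [11, 5, 2, 11, 10].
Step 2: syndromes of r = [4, 7, 6, 3, 8] (all sums mod 13).
  S_0 = Σ v_i r_i = 11·4 + 5·7 + 2·6 + 11·3 + 10·8 = 204 ≡ 9.
  S_1 = Σ v_i α_i r_i = 11·10·4 + 5·12·7 + 2·7·6 + 11·8·3 + 10·4·8 = 1528 ≡ 7.
  α_i^2 mod 13 = [9, 1, 10, 12, 3].
  S_2 = Σ v_i α_i^2 r_i = 11·9·4 + 5·1·7 + 2·10·6 + 11·12·3 + 10·3·8 = 1187 ≡ 4.
  S = (9, 7, 4) ≠ 0, so r is not a codeword (an error is present).
Step 3: locate the error. For a single error e at position i, S_ℓ = v_i·e·α_i^ℓ, so α_err = S_1/S_0.
  S_0^{−1} = 9^{−1} = 3 (mod 13), so α_err = 7·3 = 21 ≡ 8 = α_4. Error position i = 4.
  Consistency check: S_2/S_1 = 4·2 = 8 ≡ 8 = α_err ✓ (single-error assumption holds).
Step 4: error magnitude e = S_0/v_4 = S_0·∏_{j≠4}(α_4 − α_j) = 9·6 = 54 ≡ 2 (mod 13).
Step 5: correct position 4: c_4 = r_4 − e = 3 − 2 ≡ 1 (mod 13). Hence c = [4, 7, 6, 1, 8].
  Check: interpolating c through the α_i gives m(x) = 2 + 8·x (degree < 2) with m(α_i) = c_i for every i, so c is indeed a codeword.
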